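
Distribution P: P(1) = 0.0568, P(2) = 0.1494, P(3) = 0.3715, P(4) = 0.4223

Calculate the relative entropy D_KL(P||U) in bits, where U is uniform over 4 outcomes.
0.2993 bits

U(i) = 1/4 for all i

D_KL(P||U) = Σ P(x) log₂(P(x) / (1/4))
           = Σ P(x) log₂(P(x)) + log₂(4)
           = log₂(4) - H(P)

H(P) = -Σ P(x) log₂(P(x)):
  -P(1)·log₂(P(1)) = -(0.0568)·log₂(0.0568) = 0.23504
  -P(2)·log₂(P(2)) = -(0.1494)·log₂(0.1494) = 0.40977
  -P(3)·log₂(P(3)) = -(0.3715)·log₂(0.3715) = 0.53071
  -P(4)·log₂(P(4)) = -(0.4223)·log₂(0.4223) = 0.52520
H(P) = 0.23504 + 0.40977 + 0.53071 + 0.52520 = 1.70072 bits

log₂(4) = 2.00000 bits

D_KL(P||U) = 2.00000 - 1.70072 = 0.29928 ≈ 0.2993 bits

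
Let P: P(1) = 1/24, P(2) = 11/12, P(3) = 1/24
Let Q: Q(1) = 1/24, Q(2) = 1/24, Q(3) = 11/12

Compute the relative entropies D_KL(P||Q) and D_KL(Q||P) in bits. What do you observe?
D_KL(P||Q) = 3.9020 bits, D_KL(Q||P) = 3.9020 bits. The two directions give the same value here, because Q is a self-inverse relabeling of P; in general KL divergence is asymmetric.

D_KL(P||Q) = Σ P(x) log₂(P(x)/Q(x))

Computing term by term:
  P(1)·log₂(P(1)/Q(1)) = (1/24)·log₂((1/24)/(1/24)) = 0.00000
  P(2)·log₂(P(2)/Q(2)) = (11/12)·log₂((11/12)/(1/24)) = 4.08781
  P(3)·log₂(P(3)/Q(3)) = (1/24)·log₂((1/24)/(11/12)) = -0.18581

D_KL(P||Q) = 0.00000 + 4.08781 - 0.18581 = 3.90200 ≈ 3.9020 bits

D_KL(Q||P) = Σ Q(x) log₂(Q(x)/P(x))

Computing term by term:
  Q(1)·log₂(Q(1)/P(1)) = (1/24)·log₂((1/24)/(1/24)) = 0.00000
  Q(2)·log₂(Q(2)/P(2)) = (1/24)·log₂((1/24)/(11/12)) = -0.18581
  Q(3)·log₂(Q(3)/P(3)) = (11/12)·log₂((11/12)/(1/24)) = 4.08781

D_KL(Q||P) = 0.00000 - 0.18581 + 4.08781 = 3.90200 ≈ 3.9020 bits

These ARE equal here. Q is P with outcomes relabeled (Q(2) = P(3), Q(3) = P(2)) by a relabeling that is its own inverse, so the two sums contain exactly the same terms in a different order. This is a special case — KL divergence is not symmetric in general: D_KL(P||Q) ≠ D_KL(Q||P) for most P, Q.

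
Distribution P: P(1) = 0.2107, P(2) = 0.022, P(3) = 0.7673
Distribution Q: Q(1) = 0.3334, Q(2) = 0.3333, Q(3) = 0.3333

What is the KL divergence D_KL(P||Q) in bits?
0.6973 bits

D_KL(P||Q) = Σ P(x) log₂(P(x)/Q(x))

Computing term by term:
  P(1)·log₂(P(1)/Q(1)) = 0.2107·log₂(0.2107/0.3334) = -0.13950
  P(2)·log₂(P(2)/Q(2)) = 0.022·log₂(0.022/0.3333) = -0.08627
  P(3)·log₂(P(3)/Q(3)) = 0.7673·log₂(0.7673/0.3333) = 0.92304

D_KL(P||Q) = -0.13950 - 0.08627 + 0.92304 = 0.69727 ≈ 0.6973 bits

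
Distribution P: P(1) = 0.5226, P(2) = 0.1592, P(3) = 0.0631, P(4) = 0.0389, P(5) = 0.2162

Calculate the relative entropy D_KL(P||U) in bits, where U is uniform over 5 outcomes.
0.4992 bits

U(i) = 1/5 for all i

D_KL(P||U) = Σ P(x) log₂(P(x) / (1/5))
           = Σ P(x) log₂(P(x)) + log₂(5)
           = log₂(5) - H(P)

H(P) = -Σ P(x) log₂(P(x)):
  -P(1)·log₂(P(1)) = -(0.5226)·log₂(0.5226) = 0.48927
  -P(2)·log₂(P(2)) = -(0.1592)·log₂(0.1592) = 0.42205
  -P(3)·log₂(P(3)) = -(0.0631)·log₂(0.0631) = 0.25153
  -P(4)·log₂(P(4)) = -(0.0389)·log₂(0.0389) = 0.18221
  -P(5)·log₂(P(5)) = -(0.2162)·log₂(0.2162) = 0.47771
H(P) = 0.48927 + 0.42205 + 0.25153 + 0.18221 + 0.47771 = 1.82277 bits

log₂(5) = 2.32193 bits

D_KL(P||U) = 2.32193 - 1.82277 = 0.49916 ≈ 0.4992 bits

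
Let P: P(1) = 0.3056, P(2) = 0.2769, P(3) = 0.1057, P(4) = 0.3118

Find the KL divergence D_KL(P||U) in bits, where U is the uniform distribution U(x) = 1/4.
0.0975 bits

U(i) = 1/4 for all i

D_KL(P||U) = Σ P(x) log₂(P(x) / (1/4))
           = Σ P(x) log₂(P(x)) + log₂(4)
           = log₂(4) - H(P)

H(P) = -Σ P(x) log₂(P(x)):
  -P(1)·log₂(P(1)) = -(0.3056)·log₂(0.3056) = 0.52266
  -P(2)·log₂(P(2)) = -(0.2769)·log₂(0.2769) = 0.51297
  -P(3)·log₂(P(3)) = -(0.1057)·log₂(0.1057) = 0.34267
  -P(4)·log₂(P(4)) = -(0.3118)·log₂(0.3118) = 0.52423
H(P) = 0.52266 + 0.51297 + 0.34267 + 0.52423 = 1.90253 bits

log₂(4) = 2.00000 bits

D_KL(P||U) = 2.00000 - 1.90253 = 0.09747 ≈ 0.0975 bits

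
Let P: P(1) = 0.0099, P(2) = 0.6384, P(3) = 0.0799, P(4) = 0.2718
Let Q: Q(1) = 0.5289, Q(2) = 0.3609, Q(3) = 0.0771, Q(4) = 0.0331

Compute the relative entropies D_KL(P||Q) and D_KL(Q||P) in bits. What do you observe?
D_KL(P||Q) = 1.2982 bits, D_KL(Q||P) = 2.6341 bits. The two directions give different values (D_KL(Q||P) exceeds D_KL(P||Q) by 1.3359 bits): KL divergence is asymmetric.

D_KL(P||Q) = Σ P(x) log₂(P(x)/Q(x))

Computing term by term:
  P(1)·log₂(P(1)/Q(1)) = 0.0099·log₂(0.0099/0.5289) = -0.05682
  P(2)·log₂(P(2)/Q(2)) = 0.6384·log₂(0.6384/0.3609) = 0.52531
  P(3)·log₂(P(3)/Q(3)) = 0.0799·log₂(0.0799/0.0771) = 0.00411
  P(4)·log₂(P(4)/Q(4)) = 0.2718·log₂(0.2718/0.0331) = 0.82563

D_KL(P||Q) = -0.05682 + 0.52531 + 0.00411 + 0.82563 = 1.29823 ≈ 1.2982 bits

D_KL(Q||P) = Σ Q(x) log₂(Q(x)/P(x))

Computing term by term:
  Q(1)·log₂(Q(1)/P(1)) = 0.5289·log₂(0.5289/0.0099) = 3.03558
  Q(2)·log₂(Q(2)/P(2)) = 0.3609·log₂(0.3609/0.6384) = -0.29697
  Q(3)·log₂(Q(3)/P(3)) = 0.0771·log₂(0.0771/0.0799) = -0.00397
  Q(4)·log₂(Q(4)/P(4)) = 0.0331·log₂(0.0331/0.2718) = -0.10055

D_KL(Q||P) = 3.03558 - 0.29697 - 0.00397 - 0.10055 = 2.63409 ≈ 2.6341 bits

These are NOT equal (difference: 1.3359 bits). KL divergence is asymmetric: D_KL(P||Q) ≠ D_KL(Q||P) in general.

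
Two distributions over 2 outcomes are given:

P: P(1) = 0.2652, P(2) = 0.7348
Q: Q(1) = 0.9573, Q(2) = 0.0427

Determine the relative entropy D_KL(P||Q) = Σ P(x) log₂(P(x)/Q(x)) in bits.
2.5253 bits

D_KL(P||Q) = Σ P(x) log₂(P(x)/Q(x))

Computing term by term:
  P(1)·log₂(P(1)/Q(1)) = 0.2652·log₂(0.2652/0.9573) = -0.49112
  P(2)·log₂(P(2)/Q(2)) = 0.7348·log₂(0.7348/0.0427) = 3.01639

D_KL(P||Q) = -0.49112 + 3.01639 = 2.52527 ≈ 2.5253 bits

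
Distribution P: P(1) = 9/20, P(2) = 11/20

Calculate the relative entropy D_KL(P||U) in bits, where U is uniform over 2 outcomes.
0.0072 bits

U(i) = 1/2 for all i

D_KL(P||U) = Σ P(x) log₂(P(x) / (1/2))
           = Σ P(x) log₂(P(x)) + log₂(2)
           = log₂(2) - H(P)

H(P) = -Σ P(x) log₂(P(x)):
  -P(1)·log₂(P(1)) = -(9/20)·log₂(9/20) = 0.51840
  -P(2)·log₂(P(2)) = -(11/20)·log₂(11/20) = 0.47437
H(P) = 0.51840 + 0.47437 = 0.99277 bits

log₂(2) = 1.00000 bits

D_KL(P||U) = 1.00000 - 0.99277 = 0.00723 ≈ 0.0072 bits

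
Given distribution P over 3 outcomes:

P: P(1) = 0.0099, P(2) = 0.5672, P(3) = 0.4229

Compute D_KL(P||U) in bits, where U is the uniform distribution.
0.5300 bits

U(i) = 1/3 for all i

D_KL(P||U) = Σ P(x) log₂(P(x) / (1/3))
           = Σ P(x) log₂(P(x)) + log₂(3)
           = log₂(3) - H(P)

H(P) = -Σ P(x) log₂(P(x)):
  -P(1)·log₂(P(1)) = -(0.0099)·log₂(0.0099) = 0.06592
  -P(2)·log₂(P(2)) = -(0.5672)·log₂(0.5672) = 0.46401
  -P(3)·log₂(P(3)) = -(0.4229)·log₂(0.4229) = 0.52508
H(P) = 0.06592 + 0.46401 + 0.52508 = 1.05501 bits

log₂(3) = 1.58496 bits

D_KL(P||U) = 1.58496 - 1.05501 = 0.52995 ≈ 0.5300 bits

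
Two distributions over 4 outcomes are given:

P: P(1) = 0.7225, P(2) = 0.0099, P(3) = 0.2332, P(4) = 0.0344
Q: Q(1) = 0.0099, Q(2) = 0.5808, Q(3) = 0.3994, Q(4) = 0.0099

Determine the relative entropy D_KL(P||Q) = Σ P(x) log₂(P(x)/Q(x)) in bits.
4.2945 bits

D_KL(P||Q) = Σ P(x) log₂(P(x)/Q(x))

Computing term by term:
  P(1)·log₂(P(1)/Q(1)) = 0.7225·log₂(0.7225/0.0099) = 4.47186
  P(2)·log₂(P(2)/Q(2)) = 0.0099·log₂(0.0099/0.5808) = -0.05816
  P(3)·log₂(P(3)/Q(3)) = 0.2332·log₂(0.2332/0.3994) = -0.18103
  P(4)·log₂(P(4)/Q(4)) = 0.0344·log₂(0.0344/0.0099) = 0.06181

D_KL(P||Q) = 4.47186 - 0.05816 - 0.18103 + 0.06181 = 4.29448 ≈ 4.2945 bits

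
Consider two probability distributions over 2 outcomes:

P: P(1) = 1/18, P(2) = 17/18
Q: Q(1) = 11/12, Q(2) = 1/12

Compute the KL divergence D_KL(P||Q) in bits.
3.0832 bits

D_KL(P||Q) = Σ P(x) log₂(P(x)/Q(x))

Computing term by term:
  P(1)·log₂(P(1)/Q(1)) = (1/18)·log₂((1/18)/(11/12)) = -0.22469
  P(2)·log₂(P(2)/Q(2)) = (17/18)·log₂((17/18)/(1/12)) = 3.30792

D_KL(P||Q) = -0.22469 + 3.30792 = 3.08323 ≈ 3.0832 bits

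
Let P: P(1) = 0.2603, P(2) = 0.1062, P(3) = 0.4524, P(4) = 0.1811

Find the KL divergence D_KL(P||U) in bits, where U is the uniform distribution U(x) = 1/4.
0.1869 bits

U(i) = 1/4 for all i

D_KL(P||U) = Σ P(x) log₂(P(x) / (1/4))
           = Σ P(x) log₂(P(x)) + log₂(4)
           = log₂(4) - H(P)

H(P) = -Σ P(x) log₂(P(x)):
  -P(1)·log₂(P(1)) = -(0.2603)·log₂(0.2603) = 0.50544
  -P(2)·log₂(P(2)) = -(0.1062)·log₂(0.1062) = 0.34357
  -P(3)·log₂(P(3)) = -(0.4524)·log₂(0.4524) = 0.51769
  -P(4)·log₂(P(4)) = -(0.1811)·log₂(0.1811) = 0.44644
H(P) = 0.50544 + 0.34357 + 0.51769 + 0.44644 = 1.81314 bits

log₂(4) = 2.00000 bits

D_KL(P||U) = 2.00000 - 1.81314 = 0.18686 ≈ 0.1869 bits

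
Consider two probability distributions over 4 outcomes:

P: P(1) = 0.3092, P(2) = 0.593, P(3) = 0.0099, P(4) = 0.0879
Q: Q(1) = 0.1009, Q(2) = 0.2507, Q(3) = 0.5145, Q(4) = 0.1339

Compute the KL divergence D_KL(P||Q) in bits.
1.1263 bits

D_KL(P||Q) = Σ P(x) log₂(P(x)/Q(x))

Computing term by term:
  P(1)·log₂(P(1)/Q(1)) = 0.3092·log₂(0.3092/0.1009) = 0.49955
  P(2)·log₂(P(2)/Q(2)) = 0.593·log₂(0.593/0.2507) = 0.73655
  P(3)·log₂(P(3)/Q(3)) = 0.0099·log₂(0.0099/0.5145) = -0.05643
  P(4)·log₂(P(4)/Q(4)) = 0.0879·log₂(0.0879/0.1339) = -0.05337

D_KL(P||Q) = 0.49955 + 0.73655 - 0.05643 - 0.05337 = 1.12630 ≈ 1.1263 bits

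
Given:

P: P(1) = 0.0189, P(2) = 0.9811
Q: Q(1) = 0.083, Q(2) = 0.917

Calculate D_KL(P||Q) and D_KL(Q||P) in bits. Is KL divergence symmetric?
D_KL(P||Q) = 0.0553 bits, D_KL(Q||P) = 0.0878 bits. No, KL divergence is not symmetric.

D_KL(P||Q) = Σ P(x) log₂(P(x)/Q(x))

Computing term by term:
  P(1)·log₂(P(1)/Q(1)) = 0.0189·log₂(0.0189/0.083) = -0.04035
  P(2)·log₂(P(2)/Q(2)) = 0.9811·log₂(0.9811/0.917) = 0.09564

D_KL(P||Q) = -0.04035 + 0.09564 = 0.05529 ≈ 0.0553 bits

D_KL(Q||P) = Σ Q(x) log₂(Q(x)/P(x))

Computing term by term:
  Q(1)·log₂(Q(1)/P(1)) = 0.083·log₂(0.083/0.0189) = 0.17718
  Q(2)·log₂(Q(2)/P(2)) = 0.917·log₂(0.917/0.9811) = -0.08939

D_KL(Q||P) = 0.17718 - 0.08939 = 0.08779 ≈ 0.0878 bits

These are NOT equal (difference: 0.0325 bits). KL divergence is asymmetric: D_KL(P||Q) ≠ D_KL(Q||P) in general.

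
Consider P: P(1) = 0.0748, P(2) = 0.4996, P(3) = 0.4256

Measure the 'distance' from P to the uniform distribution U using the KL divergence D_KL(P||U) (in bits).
0.2805 bits

U(i) = 1/3 for all i

D_KL(P||U) = Σ P(x) log₂(P(x) / (1/3))
           = Σ P(x) log₂(P(x)) + log₂(3)
           = log₂(3) - H(P)

H(P) = -Σ P(x) log₂(P(x)):
  -P(1)·log₂(P(1)) = -(0.0748)·log₂(0.0748) = 0.27981
  -P(2)·log₂(P(2)) = -(0.4996)·log₂(0.4996) = 0.50018
  -P(3)·log₂(P(3)) = -(0.4256)·log₂(0.4256) = 0.52452
H(P) = 0.27981 + 0.50018 + 0.52452 = 1.30451 bits

log₂(3) = 1.58496 bits

D_KL(P||U) = 1.58496 - 1.30451 = 0.28045 ≈ 0.2805 bits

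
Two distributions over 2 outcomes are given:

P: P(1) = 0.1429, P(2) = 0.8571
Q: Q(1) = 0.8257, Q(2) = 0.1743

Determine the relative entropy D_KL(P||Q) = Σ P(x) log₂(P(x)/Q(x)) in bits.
1.6079 bits

D_KL(P||Q) = Σ P(x) log₂(P(x)/Q(x))

Computing term by term:
  P(1)·log₂(P(1)/Q(1)) = 0.1429·log₂(0.1429/0.8257) = -0.36162
  P(2)·log₂(P(2)/Q(2)) = 0.8571·log₂(0.8571/0.1743) = 1.96952

D_KL(P||Q) = -0.36162 + 1.96952 = 1.60790 ≈ 1.6079 bits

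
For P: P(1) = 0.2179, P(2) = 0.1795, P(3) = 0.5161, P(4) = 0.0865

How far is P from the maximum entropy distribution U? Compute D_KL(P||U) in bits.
0.2783 bits

U(i) = 1/4 for all i

D_KL(P||U) = Σ P(x) log₂(P(x) / (1/4))
           = Σ P(x) log₂(P(x)) + log₂(4)
           = log₂(4) - H(P)

H(P) = -Σ P(x) log₂(P(x)):
  -P(1)·log₂(P(1)) = -(0.2179)·log₂(0.2179) = 0.47900
  -P(2)·log₂(P(2)) = -(0.1795)·log₂(0.1795) = 0.44479
  -P(3)·log₂(P(3)) = -(0.5161)·log₂(0.5161) = 0.49250
  -P(4)·log₂(P(4)) = -(0.0865)·log₂(0.0865) = 0.30544
H(P) = 0.47900 + 0.44479 + 0.49250 + 0.30544 = 1.72173 bits

log₂(4) = 2.00000 bits

D_KL(P||U) = 2.00000 - 1.72173 = 0.27827 ≈ 0.2783 bits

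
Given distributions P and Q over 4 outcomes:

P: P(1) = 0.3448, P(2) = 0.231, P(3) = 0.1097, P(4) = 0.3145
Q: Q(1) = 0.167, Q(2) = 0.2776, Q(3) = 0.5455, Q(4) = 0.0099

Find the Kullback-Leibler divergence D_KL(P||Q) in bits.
1.6147 bits

D_KL(P||Q) = Σ P(x) log₂(P(x)/Q(x))

Computing term by term:
  P(1)·log₂(P(1)/Q(1)) = 0.3448·log₂(0.3448/0.167) = 0.36063
  P(2)·log₂(P(2)/Q(2)) = 0.231·log₂(0.231/0.2776) = -0.06124
  P(3)·log₂(P(3)/Q(3)) = 0.1097·log₂(0.1097/0.5455) = -0.25385
  P(4)·log₂(P(4)/Q(4)) = 0.3145·log₂(0.3145/0.0099) = 1.56919

D_KL(P||Q) = 0.36063 - 0.06124 - 0.25385 + 1.56919 = 1.61473 ≈ 1.6147 bits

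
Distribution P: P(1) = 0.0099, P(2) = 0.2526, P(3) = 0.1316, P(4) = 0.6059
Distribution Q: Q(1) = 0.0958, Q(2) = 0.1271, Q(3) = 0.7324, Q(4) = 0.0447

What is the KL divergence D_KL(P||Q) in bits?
2.1706 bits

D_KL(P||Q) = Σ P(x) log₂(P(x)/Q(x))

Computing term by term:
  P(1)·log₂(P(1)/Q(1)) = 0.0099·log₂(0.0099/0.0958) = -0.03242
  P(2)·log₂(P(2)/Q(2)) = 0.2526·log₂(0.2526/0.1271) = 0.25030
  P(3)·log₂(P(3)/Q(3)) = 0.1316·log₂(0.1316/0.7324) = -0.32590
  P(4)·log₂(P(4)/Q(4)) = 0.6059·log₂(0.6059/0.0447) = 2.27863

D_KL(P||Q) = -0.03242 + 0.25030 - 0.32590 + 2.27863 = 2.17061 ≈ 2.1706 bits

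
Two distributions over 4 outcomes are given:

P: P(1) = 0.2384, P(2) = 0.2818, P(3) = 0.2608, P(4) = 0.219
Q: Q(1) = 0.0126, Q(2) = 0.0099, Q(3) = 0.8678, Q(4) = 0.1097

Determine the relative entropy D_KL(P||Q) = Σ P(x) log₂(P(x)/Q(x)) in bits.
2.1388 bits

D_KL(P||Q) = Σ P(x) log₂(P(x)/Q(x))

Computing term by term:
  P(1)·log₂(P(1)/Q(1)) = 0.2384·log₂(0.2384/0.0126) = 1.01127
  P(2)·log₂(P(2)/Q(2)) = 0.2818·log₂(0.2818/0.0099) = 1.36140
  P(3)·log₂(P(3)/Q(3)) = 0.2608·log₂(0.2608/0.8678) = -0.45234
  P(4)·log₂(P(4)/Q(4)) = 0.219·log₂(0.219/0.1097) = 0.21842

D_KL(P||Q) = 1.01127 + 1.36140 - 0.45234 + 0.21842 = 2.13875 ≈ 2.1388 bits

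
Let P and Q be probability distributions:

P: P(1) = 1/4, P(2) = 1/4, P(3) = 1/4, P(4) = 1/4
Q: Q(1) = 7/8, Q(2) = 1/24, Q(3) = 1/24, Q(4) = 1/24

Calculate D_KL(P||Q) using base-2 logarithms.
1.4869 bits

D_KL(P||Q) = Σ P(x) log₂(P(x)/Q(x))

Computing term by term:
  P(1)·log₂(P(1)/Q(1)) = (1/4)·log₂((1/4)/(7/8)) = -0.45184
  P(2)·log₂(P(2)/Q(2)) = (1/4)·log₂((1/4)/(1/24)) = 0.64624
  P(3)·log₂(P(3)/Q(3)) = (1/4)·log₂((1/4)/(1/24)) = 0.64624
  P(4)·log₂(P(4)/Q(4)) = (1/4)·log₂((1/4)/(1/24)) = 0.64624

D_KL(P||Q) = -0.45184 + 0.64624 + 0.64624 + 0.64624 = 1.48688 ≈ 1.4869 bits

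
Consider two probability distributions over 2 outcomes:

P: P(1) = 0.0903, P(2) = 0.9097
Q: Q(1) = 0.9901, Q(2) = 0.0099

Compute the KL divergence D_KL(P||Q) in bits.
5.6209 bits

D_KL(P||Q) = Σ P(x) log₂(P(x)/Q(x))

Computing term by term:
  P(1)·log₂(P(1)/Q(1)) = 0.0903·log₂(0.0903/0.9901) = -0.31197
  P(2)·log₂(P(2)/Q(2)) = 0.9097·log₂(0.9097/0.0099) = 5.93290

D_KL(P||Q) = -0.31197 + 5.93290 = 5.62093 ≈ 5.6209 bits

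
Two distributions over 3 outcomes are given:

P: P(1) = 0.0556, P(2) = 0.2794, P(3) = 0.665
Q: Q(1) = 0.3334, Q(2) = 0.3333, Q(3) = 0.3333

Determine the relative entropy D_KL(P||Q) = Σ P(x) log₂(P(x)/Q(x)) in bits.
0.4479 bits

D_KL(P||Q) = Σ P(x) log₂(P(x)/Q(x))

Computing term by term:
  P(1)·log₂(P(1)/Q(1)) = 0.0556·log₂(0.0556/0.3334) = -0.14368
  P(2)·log₂(P(2)/Q(2)) = 0.2794·log₂(0.2794/0.3333) = -0.07110
  P(3)·log₂(P(3)/Q(3)) = 0.665·log₂(0.665/0.3333) = 0.66269

D_KL(P||Q) = -0.14368 - 0.07110 + 0.66269 = 0.44791 ≈ 0.4479 bits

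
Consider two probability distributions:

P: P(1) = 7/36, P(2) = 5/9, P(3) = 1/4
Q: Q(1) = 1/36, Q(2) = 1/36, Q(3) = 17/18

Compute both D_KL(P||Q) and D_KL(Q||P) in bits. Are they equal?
D_KL(P||Q) = 2.4676 bits, D_KL(Q||P) = 1.6130 bits. No, they are not equal.

D_KL(P||Q) = Σ P(x) log₂(P(x)/Q(x))

Computing term by term:
  P(1)·log₂(P(1)/Q(1)) = (7/36)·log₂((7/36)/(1/36)) = 0.54587
  P(2)·log₂(P(2)/Q(2)) = (5/9)·log₂((5/9)/(1/36)) = 2.40107
  P(3)·log₂(P(3)/Q(3)) = (1/4)·log₂((1/4)/(17/18)) = -0.47938

D_KL(P||Q) = 0.54587 + 2.40107 - 0.47938 = 2.46756 ≈ 2.4676 bits

D_KL(Q||P) = Σ Q(x) log₂(Q(x)/P(x))

Computing term by term:
  Q(1)·log₂(Q(1)/P(1)) = (1/36)·log₂((1/36)/(7/36)) = -0.07798
  Q(2)·log₂(Q(2)/P(2)) = (1/36)·log₂((1/36)/(5/9)) = -0.12005
  Q(3)·log₂(Q(3)/P(3)) = (17/18)·log₂((17/18)/(1/4)) = 1.81101

D_KL(Q||P) = -0.07798 - 0.12005 + 1.81101 = 1.61298 ≈ 1.6130 bits

These are NOT equal (difference: 0.8546 bits). KL divergence is asymmetric: D_KL(P||Q) ≠ D_KL(Q||P) in general.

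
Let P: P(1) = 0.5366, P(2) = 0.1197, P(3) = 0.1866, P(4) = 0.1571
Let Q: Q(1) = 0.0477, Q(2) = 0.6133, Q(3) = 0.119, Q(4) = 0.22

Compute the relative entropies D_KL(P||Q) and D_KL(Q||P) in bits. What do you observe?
D_KL(P||Q) = 1.6363 bits, D_KL(Q||P) = 1.3087 bits. The two directions give different values (D_KL(P||Q) exceeds D_KL(Q||P) by 0.3276 bits): KL divergence is asymmetric.

D_KL(P||Q) = Σ P(x) log₂(P(x)/Q(x))

Computing term by term:
  P(1)·log₂(P(1)/Q(1)) = 0.5366·log₂(0.5366/0.0477) = 1.87369
  P(2)·log₂(P(2)/Q(2)) = 0.1197·log₂(0.1197/0.6133) = -0.28215
  P(3)·log₂(P(3)/Q(3)) = 0.1866·log₂(0.1866/0.119) = 0.12110
  P(4)·log₂(P(4)/Q(4)) = 0.1571·log₂(0.1571/0.22) = -0.07632

D_KL(P||Q) = 1.87369 - 0.28215 + 0.12110 - 0.07632 = 1.63632 ≈ 1.6363 bits

D_KL(Q||P) = Σ Q(x) log₂(Q(x)/P(x))

Computing term by term:
  Q(1)·log₂(Q(1)/P(1)) = 0.0477·log₂(0.0477/0.5366) = -0.16656
  Q(2)·log₂(Q(2)/P(2)) = 0.6133·log₂(0.6133/0.1197) = 1.44565
  Q(3)·log₂(Q(3)/P(3)) = 0.119·log₂(0.119/0.1866) = -0.07723
  Q(4)·log₂(Q(4)/P(4)) = 0.22·log₂(0.22/0.1571) = 0.10688

D_KL(Q||P) = -0.16656 + 1.44565 - 0.07723 + 0.10688 = 1.30874 ≈ 1.3087 bits

These are NOT equal (difference: 0.3276 bits). KL divergence is asymmetric: D_KL(P||Q) ≠ D_KL(Q||P) in general.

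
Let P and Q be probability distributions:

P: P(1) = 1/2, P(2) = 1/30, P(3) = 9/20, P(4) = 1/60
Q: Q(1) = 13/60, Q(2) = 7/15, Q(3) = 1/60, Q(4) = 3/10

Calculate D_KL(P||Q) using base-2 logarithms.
2.5465 bits

D_KL(P||Q) = Σ P(x) log₂(P(x)/Q(x))

Computing term by term:
  P(1)·log₂(P(1)/Q(1)) = (1/2)·log₂((1/2)/(13/60)) = 0.60323
  P(2)·log₂(P(2)/Q(2)) = (1/30)·log₂((1/30)/(7/15)) = -0.12691
  P(3)·log₂(P(3)/Q(3)) = (9/20)·log₂((9/20)/(1/60)) = 2.13970
  P(4)·log₂(P(4)/Q(4)) = (1/60)·log₂((1/60)/(3/10)) = -0.06950

D_KL(P||Q) = 0.60323 - 0.12691 + 2.13970 - 0.06950 = 2.54652 ≈ 2.5465 bits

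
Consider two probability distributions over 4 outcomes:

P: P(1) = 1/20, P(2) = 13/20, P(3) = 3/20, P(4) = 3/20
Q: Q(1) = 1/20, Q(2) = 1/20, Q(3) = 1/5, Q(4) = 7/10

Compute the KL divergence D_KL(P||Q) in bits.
2.0097 bits

D_KL(P||Q) = Σ P(x) log₂(P(x)/Q(x))

Computing term by term:
  P(1)·log₂(P(1)/Q(1)) = (1/20)·log₂((1/20)/(1/20)) = 0.00000
  P(2)·log₂(P(2)/Q(2)) = (13/20)·log₂((13/20)/(1/20)) = 2.40529
  P(3)·log₂(P(3)/Q(3)) = (3/20)·log₂((3/20)/(1/5)) = -0.06226
  P(4)·log₂(P(4)/Q(4)) = (3/20)·log₂((3/20)/(7/10)) = -0.33336

D_KL(P||Q) = 0.00000 + 2.40529 - 0.06226 - 0.33336 = 2.00967 ≈ 2.0097 bits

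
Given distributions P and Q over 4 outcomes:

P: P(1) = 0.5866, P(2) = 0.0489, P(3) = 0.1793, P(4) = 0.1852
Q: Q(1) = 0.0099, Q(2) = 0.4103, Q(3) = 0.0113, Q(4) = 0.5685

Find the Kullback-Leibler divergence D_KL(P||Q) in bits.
3.7197 bits

D_KL(P||Q) = Σ P(x) log₂(P(x)/Q(x))

Computing term by term:
  P(1)·log₂(P(1)/Q(1)) = 0.5866·log₂(0.5866/0.0099) = 3.45437
  P(2)·log₂(P(2)/Q(2)) = 0.0489·log₂(0.0489/0.4103) = -0.15006
  P(3)·log₂(P(3)/Q(3)) = 0.1793·log₂(0.1793/0.0113) = 0.71504
  P(4)·log₂(P(4)/Q(4)) = 0.1852·log₂(0.1852/0.5685) = -0.29967

D_KL(P||Q) = 3.45437 - 0.15006 + 0.71504 - 0.29967 = 3.71968 ≈ 3.7197 bits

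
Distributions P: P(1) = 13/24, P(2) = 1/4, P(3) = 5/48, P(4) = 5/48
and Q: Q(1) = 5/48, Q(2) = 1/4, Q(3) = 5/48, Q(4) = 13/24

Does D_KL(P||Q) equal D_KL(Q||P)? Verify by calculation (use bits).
D_KL(P||Q) = 1.0406 bits, D_KL(Q||P) = 1.0406 bits. Yes — for this pair D_KL(P||Q) = D_KL(Q||P).

D_KL(P||Q) = Σ P(x) log₂(P(x)/Q(x))

Computing term by term:
  P(1)·log₂(P(1)/Q(1)) = (13/24)·log₂((13/24)/(5/48)) = 1.28836
  P(2)·log₂(P(2)/Q(2)) = (1/4)·log₂((1/4)/(1/4)) = 0.00000
  P(3)·log₂(P(3)/Q(3)) = (5/48)·log₂((5/48)/(5/48)) = 0.00000
  P(4)·log₂(P(4)/Q(4)) = (5/48)·log₂((5/48)/(13/24)) = -0.24776

D_KL(P||Q) = 1.28836 + 0.00000 + 0.00000 - 0.24776 = 1.04060 ≈ 1.0406 bits

D_KL(Q||P) = Σ Q(x) log₂(Q(x)/P(x))

Computing term by term:
  Q(1)·log₂(Q(1)/P(1)) = (5/48)·log₂((5/48)/(13/24)) = -0.24776
  Q(2)·log₂(Q(2)/P(2)) = (1/4)·log₂((1/4)/(1/4)) = 0.00000
  Q(3)·log₂(Q(3)/P(3)) = (5/48)·log₂((5/48)/(5/48)) = 0.00000
  Q(4)·log₂(Q(4)/P(4)) = (13/24)·log₂((13/24)/(5/48)) = 1.28836

D_KL(Q||P) = -0.24776 + 0.00000 + 0.00000 + 1.28836 = 1.04060 ≈ 1.0406 bits

These ARE equal here. Q is P with outcomes relabeled (Q(1) = P(4), Q(4) = P(1)) by a relabeling that is its own inverse, so the two sums contain exactly the same terms in a different order. This is a special case — KL divergence is not symmetric in general: D_KL(P||Q) ≠ D_KL(Q||P) for most P, Q.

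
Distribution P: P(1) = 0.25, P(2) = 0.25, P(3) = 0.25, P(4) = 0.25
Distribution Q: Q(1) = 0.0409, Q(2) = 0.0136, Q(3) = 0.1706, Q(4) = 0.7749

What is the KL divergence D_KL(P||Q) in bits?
1.4328 bits

D_KL(P||Q) = Σ P(x) log₂(P(x)/Q(x))

Computing term by term:
  P(1)·log₂(P(1)/Q(1)) = 0.25·log₂(0.25/0.0409) = 0.65294
  P(2)·log₂(P(2)/Q(2)) = 0.25·log₂(0.25/0.0136) = 1.05006
  P(3)·log₂(P(3)/Q(3)) = 0.25·log₂(0.25/0.1706) = 0.13783
  P(4)·log₂(P(4)/Q(4)) = 0.25·log₂(0.25/0.7749) = -0.40802

D_KL(P||Q) = 0.65294 + 1.05006 + 0.13783 - 0.40802 = 1.43281 ≈ 1.4328 bits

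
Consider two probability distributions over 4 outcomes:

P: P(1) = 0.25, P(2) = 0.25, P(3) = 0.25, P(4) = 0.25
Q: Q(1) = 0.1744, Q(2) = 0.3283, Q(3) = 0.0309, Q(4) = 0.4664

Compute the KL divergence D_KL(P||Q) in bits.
0.5608 bits

D_KL(P||Q) = Σ P(x) log₂(P(x)/Q(x))

Computing term by term:
  P(1)·log₂(P(1)/Q(1)) = 0.25·log₂(0.25/0.1744) = 0.12988
  P(2)·log₂(P(2)/Q(2)) = 0.25·log₂(0.25/0.3283) = -0.09827
  P(3)·log₂(P(3)/Q(3)) = 0.25·log₂(0.25/0.0309) = 0.75406
  P(4)·log₂(P(4)/Q(4)) = 0.25·log₂(0.25/0.4664) = -0.22491

D_KL(P||Q) = 0.12988 - 0.09827 + 0.75406 - 0.22491 = 0.56076 ≈ 0.5608 bits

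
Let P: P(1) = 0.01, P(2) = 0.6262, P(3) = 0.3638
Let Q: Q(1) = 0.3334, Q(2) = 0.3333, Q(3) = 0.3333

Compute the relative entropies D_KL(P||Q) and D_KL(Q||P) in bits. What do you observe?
D_KL(P||Q) = 0.5651 bits, D_KL(Q||P) = 1.3414 bits. The two directions give different values (D_KL(Q||P) exceeds D_KL(P||Q) by 0.7763 bits): KL divergence is asymmetric.

D_KL(P||Q) = Σ P(x) log₂(P(x)/Q(x))

Computing term by term:
  P(1)·log₂(P(1)/Q(1)) = 0.01·log₂(0.01/0.3334) = -0.05059
  P(2)·log₂(P(2)/Q(2)) = 0.6262·log₂(0.6262/0.3333) = 0.56972
  P(3)·log₂(P(3)/Q(3)) = 0.3638·log₂(0.3638/0.3333) = 0.04596

D_KL(P||Q) = -0.05059 + 0.56972 + 0.04596 = 0.56509 ≈ 0.5651 bits

D_KL(Q||P) = Σ Q(x) log₂(Q(x)/P(x))

Computing term by term:
  Q(1)·log₂(Q(1)/P(1)) = 0.3334·log₂(0.3334/0.01) = 1.68673
  Q(2)·log₂(Q(2)/P(2)) = 0.3333·log₂(0.3333/0.6262) = -0.30324
  Q(3)·log₂(Q(3)/P(3)) = 0.3333·log₂(0.3333/0.3638) = -0.04210

D_KL(Q||P) = 1.68673 - 0.30324 - 0.04210 = 1.34139 ≈ 1.3414 bits

These are NOT equal (difference: 0.7763 bits). KL divergence is asymmetric: D_KL(P||Q) ≠ D_KL(Q||P) in general.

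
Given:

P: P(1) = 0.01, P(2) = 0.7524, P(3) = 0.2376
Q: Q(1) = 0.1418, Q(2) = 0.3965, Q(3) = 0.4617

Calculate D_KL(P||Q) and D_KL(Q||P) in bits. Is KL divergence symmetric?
D_KL(P||Q) = 0.4294 bits, D_KL(Q||P) = 0.6186 bits. No, KL divergence is not symmetric.

D_KL(P||Q) = Σ P(x) log₂(P(x)/Q(x))

Computing term by term:
  P(1)·log₂(P(1)/Q(1)) = 0.01·log₂(0.01/0.1418) = -0.03826
  P(2)·log₂(P(2)/Q(2)) = 0.7524·log₂(0.7524/0.3965) = 0.69535
  P(3)·log₂(P(3)/Q(3)) = 0.2376·log₂(0.2376/0.4617) = -0.22772

D_KL(P||Q) = -0.03826 + 0.69535 - 0.22772 = 0.42937 ≈ 0.4294 bits

D_KL(Q||P) = Σ Q(x) log₂(Q(x)/P(x))

Computing term by term:
  Q(1)·log₂(Q(1)/P(1)) = 0.1418·log₂(0.1418/0.01) = 0.54250
  Q(2)·log₂(Q(2)/P(2)) = 0.3965·log₂(0.3965/0.7524) = -0.36644
  Q(3)·log₂(Q(3)/P(3)) = 0.4617·log₂(0.4617/0.2376) = 0.44250

D_KL(Q||P) = 0.54250 - 0.36644 + 0.44250 = 0.61856 ≈ 0.6186 bits

These are NOT equal (difference: 0.1892 bits). KL divergence is asymmetric: D_KL(P||Q) ≠ D_KL(Q||P) in general.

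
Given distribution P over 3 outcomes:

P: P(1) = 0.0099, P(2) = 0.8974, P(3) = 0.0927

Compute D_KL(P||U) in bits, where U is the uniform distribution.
1.0608 bits

U(i) = 1/3 for all i

D_KL(P||U) = Σ P(x) log₂(P(x) / (1/3))
           = Σ P(x) log₂(P(x)) + log₂(3)
           = log₂(3) - H(P)

H(P) = -Σ P(x) log₂(P(x)):
  -P(1)·log₂(P(1)) = -(0.0099)·log₂(0.0099) = 0.06592
  -P(2)·log₂(P(2)) = -(0.8974)·log₂(0.8974) = 0.14015
  -P(3)·log₂(P(3)) = -(0.0927)·log₂(0.0927) = 0.31808
H(P) = 0.06592 + 0.14015 + 0.31808 = 0.52415 bits

log₂(3) = 1.58496 bits

D_KL(P||U) = 1.58496 - 0.52415 = 1.06081 ≈ 1.0608 bits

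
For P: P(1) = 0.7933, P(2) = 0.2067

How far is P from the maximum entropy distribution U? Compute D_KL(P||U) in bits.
0.2649 bits

U(i) = 1/2 for all i

D_KL(P||U) = Σ P(x) log₂(P(x) / (1/2))
           = Σ P(x) log₂(P(x)) + log₂(2)
           = log₂(2) - H(P)

H(P) = -Σ P(x) log₂(P(x)):
  -P(1)·log₂(P(1)) = -(0.7933)·log₂(0.7933) = 0.26501
  -P(2)·log₂(P(2)) = -(0.2067)·log₂(0.2067) = 0.47012
H(P) = 0.26501 + 0.47012 = 0.73513 bits

log₂(2) = 1.00000 bits

D_KL(P||U) = 1.00000 - 0.73513 = 0.26487 ≈ 0.2649 bits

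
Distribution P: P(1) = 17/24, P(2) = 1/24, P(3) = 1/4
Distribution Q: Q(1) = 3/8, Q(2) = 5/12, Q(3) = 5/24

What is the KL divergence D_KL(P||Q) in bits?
0.5773 bits

D_KL(P||Q) = Σ P(x) log₂(P(x)/Q(x))

Computing term by term:
  P(1)·log₂(P(1)/Q(1)) = (17/24)·log₂((17/24)/(3/8)) = 0.64992
  P(2)·log₂(P(2)/Q(2)) = (1/24)·log₂((1/24)/(5/12)) = -0.13841
  P(3)·log₂(P(3)/Q(3)) = (1/4)·log₂((1/4)/(5/24)) = 0.06576

D_KL(P||Q) = 0.64992 - 0.13841 + 0.06576 = 0.57727 ≈ 0.5773 bits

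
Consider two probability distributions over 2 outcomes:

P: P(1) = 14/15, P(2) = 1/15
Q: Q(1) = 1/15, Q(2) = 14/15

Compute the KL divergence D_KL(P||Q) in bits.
3.2997 bits

D_KL(P||Q) = Σ P(x) log₂(P(x)/Q(x))

Computing term by term:
  P(1)·log₂(P(1)/Q(1)) = (14/15)·log₂((14/15)/(1/15)) = 3.55353
  P(2)·log₂(P(2)/Q(2)) = (1/15)·log₂((1/15)/(14/15)) = -0.25382

D_KL(P||Q) = 3.55353 - 0.25382 = 3.29971 ≈ 3.2997 bits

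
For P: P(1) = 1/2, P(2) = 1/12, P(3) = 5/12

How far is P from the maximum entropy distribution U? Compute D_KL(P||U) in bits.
0.2600 bits

U(i) = 1/3 for all i

D_KL(P||U) = Σ P(x) log₂(P(x) / (1/3))
           = Σ P(x) log₂(P(x)) + log₂(3)
           = log₂(3) - H(P)

H(P) = -Σ P(x) log₂(P(x)):
  -P(1)·log₂(P(1)) = -(1/2)·log₂(1/2) = 0.50000
  -P(2)·log₂(P(2)) = -(1/12)·log₂(1/12) = 0.29875
  -P(3)·log₂(P(3)) = -(5/12)·log₂(5/12) = 0.52626
H(P) = 0.50000 + 0.29875 + 0.52626 = 1.32501 bits

log₂(3) = 1.58496 bits

D_KL(P||U) = 1.58496 - 1.32501 = 0.25995 ≈ 0.2600 bits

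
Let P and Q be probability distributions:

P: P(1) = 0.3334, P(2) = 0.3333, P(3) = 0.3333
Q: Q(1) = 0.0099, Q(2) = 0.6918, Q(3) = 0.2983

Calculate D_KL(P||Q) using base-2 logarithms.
1.3938 bits

D_KL(P||Q) = Σ P(x) log₂(P(x)/Q(x))

Computing term by term:
  P(1)·log₂(P(1)/Q(1)) = 0.3334·log₂(0.3334/0.0099) = 1.69157
  P(2)·log₂(P(2)/Q(2)) = 0.3333·log₂(0.3333/0.6918) = -0.35114
  P(3)·log₂(P(3)/Q(3)) = 0.3333·log₂(0.3333/0.2983) = 0.05335

D_KL(P||Q) = 1.69157 - 0.35114 + 0.05335 = 1.39378 ≈ 1.3938 bits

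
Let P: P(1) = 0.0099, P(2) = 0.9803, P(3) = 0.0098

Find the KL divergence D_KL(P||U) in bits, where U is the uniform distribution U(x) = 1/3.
1.4255 bits

U(i) = 1/3 for all i

D_KL(P||U) = Σ P(x) log₂(P(x) / (1/3))
           = Σ P(x) log₂(P(x)) + log₂(3)
           = log₂(3) - H(P)

H(P) = -Σ P(x) log₂(P(x)):
  -P(1)·log₂(P(1)) = -(0.0099)·log₂(0.0099) = 0.06592
  -P(2)·log₂(P(2)) = -(0.9803)·log₂(0.9803) = 0.02814
  -P(3)·log₂(P(3)) = -(0.0098)·log₂(0.0098) = 0.06540
H(P) = 0.06592 + 0.02814 + 0.06540 = 0.15946 bits

log₂(3) = 1.58496 bits

D_KL(P||U) = 1.58496 - 0.15946 = 1.42550 ≈ 1.4255 bits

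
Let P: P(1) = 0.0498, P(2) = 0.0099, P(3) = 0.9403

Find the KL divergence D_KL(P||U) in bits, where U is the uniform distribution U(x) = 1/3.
1.2200 bits

U(i) = 1/3 for all i

D_KL(P||U) = Σ P(x) log₂(P(x) / (1/3))
           = Σ P(x) log₂(P(x)) + log₂(3)
           = log₂(3) - H(P)

H(P) = -Σ P(x) log₂(P(x)):
  -P(1)·log₂(P(1)) = -(0.0498)·log₂(0.0498) = 0.21552
  -P(2)·log₂(P(2)) = -(0.0099)·log₂(0.0099) = 0.06592
  -P(3)·log₂(P(3)) = -(0.9403)·log₂(0.9403) = 0.08351
H(P) = 0.21552 + 0.06592 + 0.08351 = 0.36495 bits

log₂(3) = 1.58496 bits

D_KL(P||U) = 1.58496 - 0.36495 = 1.22001 ≈ 1.2200 bits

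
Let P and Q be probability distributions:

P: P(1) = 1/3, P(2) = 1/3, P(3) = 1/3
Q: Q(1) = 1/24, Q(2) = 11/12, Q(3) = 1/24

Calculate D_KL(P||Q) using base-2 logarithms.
1.5135 bits

D_KL(P||Q) = Σ P(x) log₂(P(x)/Q(x))

Computing term by term:
  P(1)·log₂(P(1)/Q(1)) = (1/3)·log₂((1/3)/(1/24)) = 1.00000
  P(2)·log₂(P(2)/Q(2)) = (1/3)·log₂((1/3)/(11/12)) = -0.48648
  P(3)·log₂(P(3)/Q(3)) = (1/3)·log₂((1/3)/(1/24)) = 1.00000

D_KL(P||Q) = 1.00000 - 0.48648 + 1.00000 = 1.51352 ≈ 1.5135 bits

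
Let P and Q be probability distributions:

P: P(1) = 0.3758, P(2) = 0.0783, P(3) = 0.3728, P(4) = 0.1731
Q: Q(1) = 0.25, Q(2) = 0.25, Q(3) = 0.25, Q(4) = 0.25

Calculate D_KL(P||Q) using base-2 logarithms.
0.2130 bits

D_KL(P||Q) = Σ P(x) log₂(P(x)/Q(x))

Computing term by term:
  P(1)·log₂(P(1)/Q(1)) = 0.3758·log₂(0.3758/0.25) = 0.22098
  P(2)·log₂(P(2)/Q(2)) = 0.0783·log₂(0.0783/0.25) = -0.13114
  P(3)·log₂(P(3)/Q(3)) = 0.3728·log₂(0.3728/0.25) = 0.21491
  P(4)·log₂(P(4)/Q(4)) = 0.1731·log₂(0.1731/0.25) = -0.09180

D_KL(P||Q) = 0.22098 - 0.13114 + 0.21491 - 0.09180 = 0.21295 ≈ 0.2130 bits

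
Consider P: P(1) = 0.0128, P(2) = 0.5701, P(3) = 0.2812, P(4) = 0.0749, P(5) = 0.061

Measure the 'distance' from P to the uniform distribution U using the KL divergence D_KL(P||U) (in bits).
0.7384 bits

U(i) = 1/5 for all i

D_KL(P||U) = Σ P(x) log₂(P(x) / (1/5))
           = Σ P(x) log₂(P(x)) + log₂(5)
           = log₂(5) - H(P)

H(P) = -Σ P(x) log₂(P(x)):
  -P(1)·log₂(P(1)) = -(0.0128)·log₂(0.0128) = 0.08048
  -P(2)·log₂(P(2)) = -(0.5701)·log₂(0.5701) = 0.46219
  -P(3)·log₂(P(3)) = -(0.2812)·log₂(0.2812) = 0.51469
  -P(4)·log₂(P(4)) = -(0.0749)·log₂(0.0749) = 0.28004
  -P(5)·log₂(P(5)) = -(0.061)·log₂(0.061) = 0.24614
H(P) = 0.08048 + 0.46219 + 0.51469 + 0.28004 + 0.24614 = 1.58354 bits

log₂(5) = 2.32193 bits

D_KL(P||U) = 2.32193 - 1.58354 = 0.73839 ≈ 0.7384 bits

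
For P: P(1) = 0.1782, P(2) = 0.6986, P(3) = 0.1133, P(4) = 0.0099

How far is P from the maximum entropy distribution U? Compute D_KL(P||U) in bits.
0.7732 bits

U(i) = 1/4 for all i

D_KL(P||U) = Σ P(x) log₂(P(x) / (1/4))
           = Σ P(x) log₂(P(x)) + log₂(4)
           = log₂(4) - H(P)

H(P) = -Σ P(x) log₂(P(x)):
  -P(1)·log₂(P(1)) = -(0.1782)·log₂(0.1782) = 0.44344
  -P(2)·log₂(P(2)) = -(0.6986)·log₂(0.6986) = 0.36150
  -P(3)·log₂(P(3)) = -(0.1133)·log₂(0.1133) = 0.35596
  -P(4)·log₂(P(4)) = -(0.0099)·log₂(0.0099) = 0.06592
H(P) = 0.44344 + 0.36150 + 0.35596 + 0.06592 = 1.22682 bits

log₂(4) = 2.00000 bits

D_KL(P||U) = 2.00000 - 1.22682 = 0.77318 ≈ 0.7732 bits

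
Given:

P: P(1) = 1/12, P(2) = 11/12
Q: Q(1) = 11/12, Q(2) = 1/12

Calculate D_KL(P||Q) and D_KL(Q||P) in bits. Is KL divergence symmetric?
D_KL(P||Q) = 2.8829 bits, D_KL(Q||P) = 2.8829 bits. The two values coincide for this particular pair, but no — KL divergence is not symmetric in general.

D_KL(P||Q) = Σ P(x) log₂(P(x)/Q(x))

Computing term by term:
  P(1)·log₂(P(1)/Q(1)) = (1/12)·log₂((1/12)/(11/12)) = -0.28829
  P(2)·log₂(P(2)/Q(2)) = (11/12)·log₂((11/12)/(1/12)) = 3.17115

D_KL(P||Q) = -0.28829 + 3.17115 = 2.88286 ≈ 2.8829 bits

D_KL(Q||P) = Σ Q(x) log₂(Q(x)/P(x))

Computing term by term:
  Q(1)·log₂(Q(1)/P(1)) = (11/12)·log₂((11/12)/(1/12)) = 3.17115
  Q(2)·log₂(Q(2)/P(2)) = (1/12)·log₂((1/12)/(11/12)) = -0.28829

D_KL(Q||P) = 3.17115 - 0.28829 = 2.88286 ≈ 2.8829 bits

These ARE equal here. Q is P with outcomes relabeled (Q(1) = P(2), Q(2) = P(1)) by a relabeling that is its own inverse, so the two sums contain exactly the same terms in a different order. This is a special case — KL divergence is not symmetric in general: D_KL(P||Q) ≠ D_KL(Q||P) for most P, Q.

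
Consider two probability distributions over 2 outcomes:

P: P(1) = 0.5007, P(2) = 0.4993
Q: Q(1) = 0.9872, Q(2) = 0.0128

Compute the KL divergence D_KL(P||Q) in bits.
2.1488 bits

D_KL(P||Q) = Σ P(x) log₂(P(x)/Q(x))

Computing term by term:
  P(1)·log₂(P(1)/Q(1)) = 0.5007·log₂(0.5007/0.9872) = -0.49038
  P(2)·log₂(P(2)/Q(2)) = 0.4993·log₂(0.4993/0.0128) = 2.63915

D_KL(P||Q) = -0.49038 + 2.63915 = 2.14877 ≈ 2.1488 bits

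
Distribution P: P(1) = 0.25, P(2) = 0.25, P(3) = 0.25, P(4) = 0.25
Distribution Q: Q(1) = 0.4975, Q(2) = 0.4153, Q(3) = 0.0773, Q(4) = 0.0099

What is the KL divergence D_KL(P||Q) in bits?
1.1567 bits

D_KL(P||Q) = Σ P(x) log₂(P(x)/Q(x))

Computing term by term:
  P(1)·log₂(P(1)/Q(1)) = 0.25·log₂(0.25/0.4975) = -0.24819
  P(2)·log₂(P(2)/Q(2)) = 0.25·log₂(0.25/0.4153) = -0.18306
  P(3)·log₂(P(3)/Q(3)) = 0.25·log₂(0.25/0.0773) = 0.42335
  P(4)·log₂(P(4)/Q(4)) = 0.25·log₂(0.25/0.0099) = 1.16459

D_KL(P||Q) = -0.24819 - 0.18306 + 0.42335 + 1.16459 = 1.15669 ≈ 1.1567 bits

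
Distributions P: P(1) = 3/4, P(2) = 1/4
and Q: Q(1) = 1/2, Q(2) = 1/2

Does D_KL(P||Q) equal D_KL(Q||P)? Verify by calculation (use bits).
D_KL(P||Q) = 0.1887 bits, D_KL(Q||P) = 0.2075 bits. No — D_KL(P||Q) ≠ D_KL(Q||P) for this pair.

D_KL(P||Q) = Σ P(x) log₂(P(x)/Q(x))

Computing term by term:
  P(1)·log₂(P(1)/Q(1)) = (3/4)·log₂((3/4)/(1/2)) = 0.43872
  P(2)·log₂(P(2)/Q(2)) = (1/4)·log₂((1/4)/(1/2)) = -0.25000

D_KL(P||Q) = 0.43872 - 0.25000 = 0.18872 ≈ 0.1887 bits

D_KL(Q||P) = Σ Q(x) log₂(Q(x)/P(x))

Computing term by term:
  Q(1)·log₂(Q(1)/P(1)) = (1/2)·log₂((1/2)/(3/4)) = -0.29248
  Q(2)·log₂(Q(2)/P(2)) = (1/2)·log₂((1/2)/(1/4)) = 0.50000

D_KL(Q||P) = -0.29248 + 0.50000 = 0.20752 ≈ 0.2075 bits

These are NOT equal (difference: 0.0188 bits). KL divergence is asymmetric: D_KL(P||Q) ≠ D_KL(Q||P) in general.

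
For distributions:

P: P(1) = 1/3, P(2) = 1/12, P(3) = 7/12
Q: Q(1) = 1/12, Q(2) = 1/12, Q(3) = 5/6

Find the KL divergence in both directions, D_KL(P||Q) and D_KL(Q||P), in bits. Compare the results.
D_KL(P||Q) = 0.3665 bits, D_KL(Q||P) = 0.2621 bits. D_KL(P||Q) is larger than D_KL(Q||P) by 0.1044 bits; the two directions differ.

D_KL(P||Q) = Σ P(x) log₂(P(x)/Q(x))

Computing term by term:
  P(1)·log₂(P(1)/Q(1)) = (1/3)·log₂((1/3)/(1/12)) = 0.66667
  P(2)·log₂(P(2)/Q(2)) = (1/12)·log₂((1/12)/(1/12)) = 0.00000
  P(3)·log₂(P(3)/Q(3)) = (7/12)·log₂((7/12)/(5/6)) = -0.30017

D_KL(P||Q) = 0.66667 + 0.00000 - 0.30017 = 0.36650 ≈ 0.3665 bits

D_KL(Q||P) = Σ Q(x) log₂(Q(x)/P(x))

Computing term by term:
  Q(1)·log₂(Q(1)/P(1)) = (1/12)·log₂((1/12)/(1/3)) = -0.16667
  Q(2)·log₂(Q(2)/P(2)) = (1/12)·log₂((1/12)/(1/12)) = 0.00000
  Q(3)·log₂(Q(3)/P(3)) = (5/6)·log₂((5/6)/(7/12)) = 0.42881

D_KL(Q||P) = -0.16667 + 0.00000 + 0.42881 = 0.26214 ≈ 0.2621 bits

These are NOT equal (difference: 0.1044 bits). KL divergence is asymmetric: D_KL(P||Q) ≠ D_KL(Q||P) in general.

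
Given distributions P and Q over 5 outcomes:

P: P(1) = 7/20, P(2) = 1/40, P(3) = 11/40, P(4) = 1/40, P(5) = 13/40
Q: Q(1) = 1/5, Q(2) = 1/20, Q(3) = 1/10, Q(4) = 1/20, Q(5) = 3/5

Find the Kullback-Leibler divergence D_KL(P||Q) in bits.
0.3464 bits

D_KL(P||Q) = Σ P(x) log₂(P(x)/Q(x))

Computing term by term:
  P(1)·log₂(P(1)/Q(1)) = (7/20)·log₂((7/20)/(1/5)) = 0.28257
  P(2)·log₂(P(2)/Q(2)) = (1/40)·log₂((1/40)/(1/20)) = -0.02500
  P(3)·log₂(P(3)/Q(3)) = (11/40)·log₂((11/40)/(1/10)) = 0.40134
  P(4)·log₂(P(4)/Q(4)) = (1/40)·log₂((1/40)/(1/20)) = -0.02500
  P(5)·log₂(P(5)/Q(5)) = (13/40)·log₂((13/40)/(3/5)) = -0.28747

D_KL(P||Q) = 0.28257 - 0.02500 + 0.40134 - 0.02500 - 0.28747 = 0.34644 ≈ 0.3464 bits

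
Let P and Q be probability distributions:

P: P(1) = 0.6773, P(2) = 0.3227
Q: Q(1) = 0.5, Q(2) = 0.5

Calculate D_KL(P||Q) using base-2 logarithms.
0.0927 bits

D_KL(P||Q) = Σ P(x) log₂(P(x)/Q(x))

Computing term by term:
  P(1)·log₂(P(1)/Q(1)) = 0.6773·log₂(0.6773/0.5) = 0.29657
  P(2)·log₂(P(2)/Q(2)) = 0.3227·log₂(0.3227/0.5) = -0.20386

D_KL(P||Q) = 0.29657 - 0.20386 = 0.09271 ≈ 0.0927 bits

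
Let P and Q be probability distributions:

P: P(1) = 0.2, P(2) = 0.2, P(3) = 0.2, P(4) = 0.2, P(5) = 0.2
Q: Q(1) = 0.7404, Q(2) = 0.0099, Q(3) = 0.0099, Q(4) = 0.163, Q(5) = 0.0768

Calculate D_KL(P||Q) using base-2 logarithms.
1.6921 bits

D_KL(P||Q) = Σ P(x) log₂(P(x)/Q(x))

Computing term by term:
  P(1)·log₂(P(1)/Q(1)) = 0.2·log₂(0.2/0.7404) = -0.37766
  P(2)·log₂(P(2)/Q(2)) = 0.2·log₂(0.2/0.0099) = 0.86729
  P(3)·log₂(P(3)/Q(3)) = 0.2·log₂(0.2/0.0099) = 0.86729
  P(4)·log₂(P(4)/Q(4)) = 0.2·log₂(0.2/0.163) = 0.05903
  P(5)·log₂(P(5)/Q(5)) = 0.2·log₂(0.2/0.0768) = 0.27616

D_KL(P||Q) = -0.37766 + 0.86729 + 0.86729 + 0.05903 + 0.27616 = 1.69211 ≈ 1.6921 bits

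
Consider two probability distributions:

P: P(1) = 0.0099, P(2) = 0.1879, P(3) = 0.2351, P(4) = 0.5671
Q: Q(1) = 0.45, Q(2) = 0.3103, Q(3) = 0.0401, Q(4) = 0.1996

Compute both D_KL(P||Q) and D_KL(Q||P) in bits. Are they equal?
D_KL(P||Q) = 1.2637 bits, D_KL(Q||P) = 2.2994 bits. No, they are not equal.

D_KL(P||Q) = Σ P(x) log₂(P(x)/Q(x))

Computing term by term:
  P(1)·log₂(P(1)/Q(1)) = 0.0099·log₂(0.0099/0.45) = -0.05451
  P(2)·log₂(P(2)/Q(2)) = 0.1879·log₂(0.1879/0.3103) = -0.13598
  P(3)·log₂(P(3)/Q(3)) = 0.2351·log₂(0.2351/0.0401) = 0.59988
  P(4)·log₂(P(4)/Q(4)) = 0.5671·log₂(0.5671/0.1996) = 0.85433

D_KL(P||Q) = -0.05451 - 0.13598 + 0.59988 + 0.85433 = 1.26372 ≈ 1.2637 bits

D_KL(Q||P) = Σ Q(x) log₂(Q(x)/P(x))

Computing term by term:
  Q(1)·log₂(Q(1)/P(1)) = 0.45·log₂(0.45/0.0099) = 2.47786
  Q(2)·log₂(Q(2)/P(2)) = 0.3103·log₂(0.3103/0.1879) = 0.22456
  Q(3)·log₂(Q(3)/P(3)) = 0.0401·log₂(0.0401/0.2351) = -0.10232
  Q(4)·log₂(Q(4)/P(4)) = 0.1996·log₂(0.1996/0.5671) = -0.30070

D_KL(Q||P) = 2.47786 + 0.22456 - 0.10232 - 0.30070 = 2.29940 ≈ 2.2994 bits

These are NOT equal (difference: 1.0357 bits). KL divergence is asymmetric: D_KL(P||Q) ≠ D_KL(Q||P) in general.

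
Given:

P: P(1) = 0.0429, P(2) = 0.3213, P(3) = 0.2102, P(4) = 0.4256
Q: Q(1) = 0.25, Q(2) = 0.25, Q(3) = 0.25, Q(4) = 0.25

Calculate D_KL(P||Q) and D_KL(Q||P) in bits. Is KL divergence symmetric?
D_KL(P||Q) = 0.2813 bits, D_KL(Q||P) = 0.4159 bits. No, KL divergence is not symmetric.

D_KL(P||Q) = Σ P(x) log₂(P(x)/Q(x))

Computing term by term:
  P(1)·log₂(P(1)/Q(1)) = 0.0429·log₂(0.0429/0.25) = -0.10909
  P(2)·log₂(P(2)/Q(2)) = 0.3213·log₂(0.3213/0.25) = 0.11631
  P(3)·log₂(P(3)/Q(3)) = 0.2102·log₂(0.2102/0.25) = -0.05258
  P(4)·log₂(P(4)/Q(4)) = 0.4256·log₂(0.4256/0.25) = 0.32668

D_KL(P||Q) = -0.10909 + 0.11631 - 0.05258 + 0.32668 = 0.28132 ≈ 0.2813 bits

D_KL(Q||P) = Σ Q(x) log₂(Q(x)/P(x))

Computing term by term:
  Q(1)·log₂(Q(1)/P(1)) = 0.25·log₂(0.25/0.0429) = 0.63572
  Q(2)·log₂(Q(2)/P(2)) = 0.25·log₂(0.25/0.3213) = -0.09050
  Q(3)·log₂(Q(3)/P(3)) = 0.25·log₂(0.25/0.2102) = 0.06254
  Q(4)·log₂(Q(4)/P(4)) = 0.25·log₂(0.25/0.4256) = -0.19189

D_KL(Q||P) = 0.63572 - 0.09050 + 0.06254 - 0.19189 = 0.41587 ≈ 0.4159 bits

These are NOT equal (difference: 0.1346 bits). KL divergence is asymmetric: D_KL(P||Q) ≠ D_KL(Q||P) in general.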